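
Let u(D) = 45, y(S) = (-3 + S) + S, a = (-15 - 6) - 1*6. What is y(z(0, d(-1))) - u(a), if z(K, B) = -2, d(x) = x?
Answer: -52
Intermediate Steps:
a = -27 (a = -21 - 6 = -27)
y(S) = -3 + 2*S
y(z(0, d(-1))) - u(a) = (-3 + 2*(-2)) - 1*45 = (-3 - 4) - 45 = -7 - 45 = -52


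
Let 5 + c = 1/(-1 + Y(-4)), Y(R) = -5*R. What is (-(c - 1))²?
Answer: 12769/361 ≈ 35.371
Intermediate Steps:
c = -94/19 (c = -5 + 1/(-1 - 5*(-4)) = -5 + 1/(-1 + 20) = -5 + 1/19 = -94/19 ≈ -4.9474)
(-(c - 1))² = (-(-94/19 - 1))² = (-1*(-113/19))² = (113/19)² = 12769/361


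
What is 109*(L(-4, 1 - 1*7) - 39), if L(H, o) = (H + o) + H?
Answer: -5777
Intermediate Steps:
L(H, o) = o + 2*H
109*(L(-4, 1 - 1*7) - 39) = 109*(((1 - 1*7) + 2*(-4)) - 39) = 109*(((1 - 7) - 8) - 39) = 109*((-6 - 8) - 39) = 109*(-14 - 39) = 109*(-53) = -5777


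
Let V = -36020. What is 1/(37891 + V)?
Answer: 1/1871 ≈ 0.00053447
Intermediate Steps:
1/(37891 + V) = 1/(37891 - 36020) = 1/1871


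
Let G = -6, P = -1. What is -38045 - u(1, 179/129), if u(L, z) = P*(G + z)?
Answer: -4908400/129 ≈ -38050.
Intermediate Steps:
u(L, z) = 6 - z (u(L, z) = -(-6 + z) = 6 - z)
-38045 - u(1, 179/129) = -38045 - (6 - 179/129) = -38045 - 1*595/129 = -38045 - 595/129 = -4908400/129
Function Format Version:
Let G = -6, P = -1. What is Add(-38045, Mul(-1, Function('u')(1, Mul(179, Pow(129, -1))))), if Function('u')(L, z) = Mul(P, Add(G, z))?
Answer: Rational(-4908400, 129) ≈ -38050.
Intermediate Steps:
Function('u')(L, z) = Add(6, Mul(-1, z)) (Function('u')(L, z) = Mul(-1, Add(-6, z)) = Add(6, Mul(-1, z)))
Add(-38045, Mul(-1, Function('u')(1, Mul(179, Pow(129, -1))))) = Add(-38045, Mul(-1, Add(6, Mul(-1, Mul(179, Pow(129, -1)))))) = Add(-38045, Mul(-1, Add(6, Mul(-1, Mul(179, Rational(1, 129)))))) = Add(-38045, Mul(-1, Add(6, Mul(-1, Rational(179, 129))))) = Add(-38045, Mul(-1, Add(6, Rational(-179, 129)))) = Add(-38045, Mul(-1, Rational(595, 129))) = Add(-38045, Rational(-595, 129)) = Rational(-4908400, 129)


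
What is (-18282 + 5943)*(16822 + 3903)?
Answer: -255725775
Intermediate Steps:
(-18282 + 5943)*(16822 + 3903) = -12339*20725 = -255725775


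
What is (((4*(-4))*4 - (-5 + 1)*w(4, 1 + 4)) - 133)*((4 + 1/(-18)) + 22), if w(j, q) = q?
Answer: -27553/6 ≈ -4592.2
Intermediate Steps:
(((4*(-4))*4 - (-5 + 1)*w(4, 1 + 4)) - 133)*((4 + 1/(-18)) + 22) = (((4*(-4))*4 - (-5 + 1)*(1 + 4)) - 133)*((4 + 1/(-18)) + 22) = ((-16*4 - (-4)*5) - 133)*((4 - 1/18) + 22) = ((-64 - 1*(-20)) - 133)*(71/18 + 22) = ((-64 + 20) - 133)*(467/18) = (-44 - 133)*(467/18) = -177*467/18 = -27553/6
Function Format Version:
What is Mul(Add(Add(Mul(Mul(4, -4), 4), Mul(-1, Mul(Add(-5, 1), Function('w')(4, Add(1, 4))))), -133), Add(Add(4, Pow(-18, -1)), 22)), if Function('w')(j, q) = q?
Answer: Rational(-27553, 6) ≈ -4592.2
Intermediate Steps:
Mul(Add(Add(Mul(Mul(4, -4), 4), Mul(-1, Mul(Add(-5, 1), Function('w')(4, Add(1, 4))))), -133), Add(Add(4, Pow(-18, -1)), 22)) = Mul(Add(Add(Mul(Mul(4, -4), 4), Mul(-1, Mul(Add(-5, 1), Add(1, 4)))), -133), Add(Add(4, Pow(-18, -1)), 22)) = Mul(Add(Add(Mul(-16, 4), Mul(-1, Mul(-4, 5))), -133), Add(Add(4, Rational(-1, 18)), 22)) = Mul(Add(Add(-64, Mul(-1, -20)), -133), Add(Rational(71, 18), 22)) = Mul(Add(Add(-64, 20), -133), Rational(467, 18)) = Mul(Add(-44, -133), Rational(467, 18)) = Mul(-177, Rational(467, 18)) = Rational(-27553, 6)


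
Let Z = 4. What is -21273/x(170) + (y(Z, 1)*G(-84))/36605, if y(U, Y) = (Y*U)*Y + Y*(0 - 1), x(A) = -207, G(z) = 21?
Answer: 259570402/2525745 ≈ 102.77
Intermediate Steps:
y(U, Y) = -Y + U*Y² (y(U, Y) = (U*Y)*Y + Y*(-1) = U*Y² - Y = -Y + U*Y²)
-21273/x(170) + (y(Z, 1)*G(-84))/36605 = -21273/(-207) + ((1*(-1 + 4*1))*21)/36605 = -21273*(-1/207) + ((1*(-1 + 4))*21)*(1/36605) = 7091/69 + ((1*3)*21)*(1/36605) = 7091/69 + (3*21)*(1/36605) = 7091/69 + 63*(1/36605) = 7091/69 + 63/36605 = 259570402/2525745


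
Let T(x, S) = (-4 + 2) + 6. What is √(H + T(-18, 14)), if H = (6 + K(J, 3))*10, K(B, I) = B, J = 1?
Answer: √74 ≈ 8.6023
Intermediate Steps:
T(x, S) = 4 (T(x, S) = -2 + 6 = 4)
H = 70 (H = (6 + 1)*10 = 7*10 = 70)
√(H + T(-18, 14)) = √(70 + 4) = √74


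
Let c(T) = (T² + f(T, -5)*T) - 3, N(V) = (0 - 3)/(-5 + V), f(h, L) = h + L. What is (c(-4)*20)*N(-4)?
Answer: 980/3 ≈ 326.67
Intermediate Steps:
f(h, L) = L + h
N(V) = -3/(-5 + V)
c(T) = -3 + T² + T*(-5 + T) (c(T) = (T² + (-5 + T)*T) - 3 = (T² + T*(-5 + T)) - 3 = -3 + T² + T*(-5 + T))
(c(-4)*20)*N(-4) = ((-3 + (-4)² - 4*(-5 - 4))*20)*(-3/(-5 - 4)) = ((-3 + 16 - 4*(-9))*20)*(-3/(-9)) = ((-3 + 16 + 36)*20)*(-3*(-⅑)) = (49*20)*(⅓) = 980*(⅓) = 980/3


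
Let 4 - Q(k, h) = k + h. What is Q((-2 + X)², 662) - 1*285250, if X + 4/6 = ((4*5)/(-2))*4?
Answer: -2589556/9 ≈ -2.8773e+5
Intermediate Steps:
X = -122/3 (X = -⅔ + ((4*5)/(-2))*4 = -⅔ + (20*(-½))*4 = -⅔ - 10*4 = -⅔ - 40 = -122/3 ≈ -40.667)
Q(k, h) = 4 - h - k (Q(k, h) = 4 - (k + h) = 4 - (h + k) = 4 + (-h - k) = 4 - h - k)
Q((-2 + X)², 662) - 1*285250 = (4 - 1*662 - (-2 - 122/3)²) - 1*285250 = (4 - 662 - (-128/3)²) - 285250 = (4 - 662 - 1*16384/9) - 285250 = (4 - 662 - 16384/9) - 285250 = -22306/9 - 285250 = -2589556/9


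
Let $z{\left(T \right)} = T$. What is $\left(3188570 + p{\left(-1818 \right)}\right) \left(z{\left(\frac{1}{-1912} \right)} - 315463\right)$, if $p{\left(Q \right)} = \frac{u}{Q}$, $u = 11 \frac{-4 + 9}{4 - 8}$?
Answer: $- \frac{13985762360796916415}{13904064} \approx -1.0059 \cdot 10^{12}$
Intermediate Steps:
$u = - \frac{55}{4}$ ($u = 11 \frac{5}{-4} = 11 \cdot 5 \left(- \frac{1}{4}\right) = 11 \left(- \frac{5}{4}\right) = - \frac{55}{4} \approx -13.75$)
$p{\left(Q \right)} = - \frac{55}{4 Q}$
$\left(3188570 + p{\left(-1818 \right)}\right) \left(z{\left(\frac{1}{-1912} \right)} - 315463\right) = \left(3188570 - \frac{55}{4 \left(-1818\right)}\right) \left(\frac{1}{-1912} - 315463\right) = \left(3188570 - - \frac{55}{7272}\right) \left(- \frac{1}{1912} - 315463\right) = \left(3188570 + \frac{55}{7272}\right) \left(- \frac{603165257}{1912}\right) = \frac{23187281095}{7272} \left(- \frac{603165257}{1912}\right) = - \frac{13985762360796916415}{13904064}$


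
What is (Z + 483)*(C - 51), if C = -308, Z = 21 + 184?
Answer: -246992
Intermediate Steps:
Z = 205
(Z + 483)*(C - 51) = (205 + 483)*(-308 - 51) = 688*(-359) = -246992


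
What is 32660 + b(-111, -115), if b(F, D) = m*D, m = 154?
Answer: 14950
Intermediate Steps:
b(F, D) = 154*D
32660 + b(-111, -115) = 32660 + 154*(-115) = 32660 - 17710 = 14950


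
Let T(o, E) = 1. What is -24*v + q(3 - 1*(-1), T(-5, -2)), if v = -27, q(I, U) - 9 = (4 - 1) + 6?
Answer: 666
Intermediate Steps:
q(I, U) = 18 (q(I, U) = 9 + ((4 - 1) + 6) = 9 + (3 + 6) = 9 + 9 = 18)
-24*v + q(3 - 1*(-1), T(-5, -2)) = -24*(-27) + 18 = 648 + 18 = 666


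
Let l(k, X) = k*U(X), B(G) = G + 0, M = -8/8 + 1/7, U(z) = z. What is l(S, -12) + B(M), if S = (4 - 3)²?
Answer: -90/7 ≈ -12.857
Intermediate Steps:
M = -6/7 (M = -8*⅛ + 1*(⅐) = -1 + ⅐ = -6/7 ≈ -0.85714)
S = 1 (S = 1² = 1)
B(G) = G
l(k, X) = X*k (l(k, X) = k*X = X*k)
l(S, -12) + B(M) = -12*1 - 6/7 = -12 - 6/7 = -90/7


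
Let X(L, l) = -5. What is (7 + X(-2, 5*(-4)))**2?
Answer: 4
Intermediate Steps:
(7 + X(-2, 5*(-4)))**2 = (7 - 5)**2 = 2**2 = 4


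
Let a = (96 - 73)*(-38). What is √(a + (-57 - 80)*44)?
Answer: I*√6902 ≈ 83.078*I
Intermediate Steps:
a = -874 (a = 23*(-38) = -874)
√(a + (-57 - 80)*44) = √(-874 + (-57 - 80)*44) = √(-874 - 137*44) = √(-874 - 6028) = √(-6902) = I*√6902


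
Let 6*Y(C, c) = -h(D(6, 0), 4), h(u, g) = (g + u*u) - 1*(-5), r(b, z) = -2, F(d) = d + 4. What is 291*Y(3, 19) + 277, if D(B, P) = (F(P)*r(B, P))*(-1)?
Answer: -6527/2 ≈ -3263.5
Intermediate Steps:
F(d) = 4 + d
D(B, P) = 8 + 2*P (D(B, P) = ((4 + P)*(-2))*(-1) = (-8 - 2*P)*(-1) = 8 + 2*P)
h(u, g) = 5 + g + u**2 (h(u, g) = (g + u**2) + 5 = 5 + g + u**2)
Y(C, c) = -73/6 (Y(C, c) = (-(5 + 4 + (8 + 2*0)**2))/6 = (-(5 + 4 + (8 + 0)**2))/6 = (-(5 + 4 + 8**2))/6 = (-(5 + 4 + 64))/6 = (-1*73)/6 = (1/6)*(-73) = -73/6)
291*Y(3, 19) + 277 = 291*(-73/6) + 277 = -7081/2 + 277 = -6527/2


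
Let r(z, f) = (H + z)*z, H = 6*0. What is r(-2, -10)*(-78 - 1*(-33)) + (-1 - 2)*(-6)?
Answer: -162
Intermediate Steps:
H = 0
r(z, f) = z² (r(z, f) = (0 + z)*z = z*z = z²)
r(-2, -10)*(-78 - 1*(-33)) + (-1 - 2)*(-6) = (-2)²*(-78 - 1*(-33)) + (-1 - 2)*(-6) = 4*(-78 + 33) - 3*(-6) = 4*(-45) + 18 = -180 + 18 = -162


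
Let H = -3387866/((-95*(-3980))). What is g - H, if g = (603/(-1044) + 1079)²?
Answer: 1479257642416949/1271928400 ≈ 1.1630e+6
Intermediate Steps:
H = -1693933/189050 (H = -3387866/378100 = -3387866*1/378100 = -1693933/189050 ≈ -8.9602)
g = 15649259409/13456 (g = (603*(-1/1044) + 1079)² = (-67/116 + 1079)² = (125097/116)² = 15649259409/13456 ≈ 1.1630e+6)
g - H = 15649259409/13456 - 1*(-1693933/189050) = 15649259409/13456 + 1693933/189050 = 1479257642416949/1271928400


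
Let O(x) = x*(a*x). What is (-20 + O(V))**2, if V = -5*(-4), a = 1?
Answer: 144400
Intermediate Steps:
V = 20
O(x) = x**2 (O(x) = x*(1*x) = x*x = x**2)
(-20 + O(V))**2 = (-20 + 20**2)**2 = (-20 + 400)**2 = 380**2 = 144400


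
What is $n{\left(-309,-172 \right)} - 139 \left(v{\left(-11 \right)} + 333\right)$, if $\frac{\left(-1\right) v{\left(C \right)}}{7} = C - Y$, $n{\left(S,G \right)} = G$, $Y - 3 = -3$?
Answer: $-57162$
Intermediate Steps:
$Y = 0$ ($Y = 3 - 3 = 0$)
$v{\left(C \right)} = - 7 C$ ($v{\left(C \right)} = - 7 \left(C - 0\right) = - 7 \left(C + 0\right) = - 7 C$)
$n{\left(-309,-172 \right)} - 139 \left(v{\left(-11 \right)} + 333\right) = -172 - 139 \left(\left(-7\right) \left(-11\right) + 333\right) = -172 - 139 \left(77 + 333\right) = -172 - 56990 = -57162$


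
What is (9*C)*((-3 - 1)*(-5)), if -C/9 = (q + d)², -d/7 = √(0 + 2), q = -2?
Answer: -165240 - 45360*√2 ≈ -2.2939e+5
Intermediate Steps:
d = -7*√2 (d = -7*√(0 + 2) = -7*√2 ≈ -9.8995)
C = -9*(-2 - 7*√2)² ≈ -1274.4
(9*C)*((-3 - 1)*(-5)) = (9*(-918 - 252*√2))*((-3 - 1)*(-5)) = (-8262 - 2268*√2)*(-4*(-5)) = (-8262 - 2268*√2)*20 = -165240 - 45360*√2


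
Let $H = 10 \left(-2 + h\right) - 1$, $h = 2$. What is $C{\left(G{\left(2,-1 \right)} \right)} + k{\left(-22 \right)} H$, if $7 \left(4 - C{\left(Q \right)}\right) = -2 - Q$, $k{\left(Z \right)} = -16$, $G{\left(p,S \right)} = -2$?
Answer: $20$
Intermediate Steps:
$C{\left(Q \right)} = \frac{30}{7} + \frac{Q}{7}$ ($C{\left(Q \right)} = 4 - \frac{-2 - Q}{7} = 4 + \left(\frac{2}{7} + \frac{Q}{7}\right) = \frac{30}{7} + \frac{Q}{7}$)
$H = -1$ ($H = 10 \left(-2 + 2\right) - 1 = 10 \cdot 0 - 1 = 0 - 1 = -1$)
$C{\left(G{\left(2,-1 \right)} \right)} + k{\left(-22 \right)} H = \left(\frac{30}{7} + \frac{1}{7} \left(-2\right)\right) - -16 = \left(\frac{30}{7} - \frac{2}{7}\right) + 16 = 4 + 16 = 20$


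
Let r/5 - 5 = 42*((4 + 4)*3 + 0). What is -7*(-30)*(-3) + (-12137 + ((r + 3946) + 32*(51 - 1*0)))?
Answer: -2124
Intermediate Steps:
r = 5065 (r = 25 + 5*(42*((4 + 4)*3 + 0)) = 25 + 5*(42*(8*3 + 0)) = 25 + 5*(42*(24 + 0)) = 25 + 5*(42*24) = 25 + 5*1008 = 25 + 5040 = 5065)
-7*(-30)*(-3) + (-12137 + ((r + 3946) + 32*(51 - 1*0))) = -7*(-30)*(-3) + (-12137 + ((5065 + 3946) + 32*(51 - 1*0))) = 210*(-3) + (-12137 + (9011 + 32*(51 + 0))) = -630 + (-12137 + (9011 + 32*51)) = -630 + (-12137 + (9011 + 1632)) = -630 + (-12137 + 10643) = -630 - 1494 = -2124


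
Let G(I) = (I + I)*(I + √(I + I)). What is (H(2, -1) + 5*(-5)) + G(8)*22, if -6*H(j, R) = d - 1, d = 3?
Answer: 12596/3 ≈ 4198.7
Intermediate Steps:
H(j, R) = -⅓ (H(j, R) = -(3 - 1)/6 = -⅙*2 = -⅓)
G(I) = 2*I*(I + √2*√I) (G(I) = (2*I)*(I + √(2*I)) = (2*I)*(I + √2*√I) = 2*I*(I + √2*√I))
(H(2, -1) + 5*(-5)) + G(8)*22 = (-⅓ + 5*(-5)) + (2*8² + 2*√2*8^(3/2))*22 = (-⅓ - 25) + (2*64 + 2*√2*(16*√2))*22 = -76/3 + (128 + 64)*22 = -76/3 + 192*22 = -76/3 + 4224 = 12596/3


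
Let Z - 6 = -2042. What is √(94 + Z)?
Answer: I*√1942 ≈ 44.068*I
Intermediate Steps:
Z = -2036 (Z = 6 - 2042 = -2036)
√(94 + Z) = √(94 - 2036) = √(-1942) = I*√1942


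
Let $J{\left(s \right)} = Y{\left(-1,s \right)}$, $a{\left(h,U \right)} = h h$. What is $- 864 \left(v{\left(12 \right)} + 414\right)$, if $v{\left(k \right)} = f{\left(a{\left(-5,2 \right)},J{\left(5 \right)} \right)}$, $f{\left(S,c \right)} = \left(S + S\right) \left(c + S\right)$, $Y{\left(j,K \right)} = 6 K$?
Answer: $-2733696$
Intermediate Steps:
$a{\left(h,U \right)} = h^{2}$
$J{\left(s \right)} = 6 s$
$f{\left(S,c \right)} = 2 S \left(S + c\right)$
$v{\left(k \right)} = 2750$ ($v{\left(k \right)} = 2 \left(-5\right)^{2} \left(\left(-5\right)^{2} + 6 \cdot 5\right) = 2 \cdot 25 \left(25 + 30\right) = 2 \cdot 25 \cdot 55 = 2750$)
$- 864 \left(v{\left(12 \right)} + 414\right) = - 864 \left(2750 + 414\right) = \left(-864\right) 3164 = -2733696$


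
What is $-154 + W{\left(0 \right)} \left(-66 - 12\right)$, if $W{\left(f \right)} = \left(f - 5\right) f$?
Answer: $-154$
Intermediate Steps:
$W{\left(f \right)} = f \left(-5 + f\right)$ ($W{\left(f \right)} = \left(-5 + f\right) f = f \left(-5 + f\right)$)
$-154 + W{\left(0 \right)} \left(-66 - 12\right) = -154 + 0 \left(-5 + 0\right) \left(-66 - 12\right) = -154 + 0 \left(-5\right) \left(-66 - 12\right) = -154 + 0 \left(-78\right) = -154 + 0 = -154$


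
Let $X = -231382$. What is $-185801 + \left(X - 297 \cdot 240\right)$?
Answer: $-488463$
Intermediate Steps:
$-185801 + \left(X - 297 \cdot 240\right) = -185801 - \left(231382 + 297 \cdot 240\right) = -185801 - 302662 = -488463$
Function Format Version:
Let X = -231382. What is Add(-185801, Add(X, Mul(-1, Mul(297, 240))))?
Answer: -488463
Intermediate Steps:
Add(-185801, Add(X, Mul(-1, Mul(297, 240)))) = Add(-185801, Add(-231382, Mul(-1, Mul(297, 240)))) = Add(-185801, Add(-231382, Mul(-1, 71280))) = Add(-185801, Add(-231382, -71280)) = Add(-185801, -302662) = -488463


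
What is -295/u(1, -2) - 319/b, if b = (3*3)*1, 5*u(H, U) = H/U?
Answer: 26231/9 ≈ 2914.6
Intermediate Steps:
u(H, U) = H/(5*U) (u(H, U) = (H/U)/5 = H/(5*U))
b = 9 (b = 9*1 = 9)
-295/u(1, -2) - 319/b = -295/((1/5)*1/(-2)) - 319/9 = -295/((1/5)*1*(-1/2)) - 319*1/9 = -295/(-1/10) - 319/9 = -295*(-10) - 319/9 = 2950 - 319/9 = 26231/9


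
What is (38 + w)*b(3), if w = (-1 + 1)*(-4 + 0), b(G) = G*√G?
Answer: 114*√3 ≈ 197.45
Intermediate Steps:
b(G) = G^(3/2)
w = 0 (w = 0*(-4) = 0)
(38 + w)*b(3) = (38 + 0)*3^(3/2) = 38*(3*√3) = 114*√3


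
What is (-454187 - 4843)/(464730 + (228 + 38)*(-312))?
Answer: -76505/63623 ≈ -1.2025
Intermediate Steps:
(-454187 - 4843)/(464730 + (228 + 38)*(-312)) = -459030/(464730 + 266*(-312)) = -459030/(464730 - 82992) = -459030/381738 = -459030*1/381738 = -76505/63623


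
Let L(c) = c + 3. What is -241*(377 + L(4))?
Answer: -92544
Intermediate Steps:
L(c) = 3 + c
-241*(377 + L(4)) = -241*(377 + (3 + 4)) = -241*(377 + 7) = -241*384 = -92544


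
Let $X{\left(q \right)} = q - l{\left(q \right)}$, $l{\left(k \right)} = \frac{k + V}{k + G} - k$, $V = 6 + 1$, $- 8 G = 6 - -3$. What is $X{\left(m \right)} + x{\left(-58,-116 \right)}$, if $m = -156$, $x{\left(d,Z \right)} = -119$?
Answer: $- \frac{542959}{1257} \approx -431.95$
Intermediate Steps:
$G = - \frac{9}{8}$ ($G = - \frac{6 - -3}{8} = - \frac{6 + 3}{8} = \left(- \frac{1}{8}\right) 9 = - \frac{9}{8} \approx -1.125$)
$V = 7$
$l{\left(k \right)} = - k + \frac{7 + k}{- \frac{9}{8} + k}$ ($l{\left(k \right)} = \frac{k + 7}{k - \frac{9}{8}} - k = \frac{7 + k}{- \frac{9}{8} + k} - k = - k + \frac{7 + k}{- \frac{9}{8} + k}$)
$X{\left(q \right)} = q - \frac{56 - 8 q^{2} + 17 q}{-9 + 8 q}$
$X{\left(m \right)} + x{\left(-58,-116 \right)} = \frac{2 \left(-28 - -2028 + 8 \left(-156\right)^{2}\right)}{-9 + 8 \left(-156\right)} - 119 = \frac{2 \left(-28 + 2028 + 8 \cdot 24336\right)}{-9 - 1248} - 119 = \frac{2 \left(-28 + 2028 + 194688\right)}{-1257} - 119 = 2 \left(- \frac{1}{1257}\right) 196688 - 119 = - \frac{393376}{1257} - 119 = - \frac{542959}{1257}$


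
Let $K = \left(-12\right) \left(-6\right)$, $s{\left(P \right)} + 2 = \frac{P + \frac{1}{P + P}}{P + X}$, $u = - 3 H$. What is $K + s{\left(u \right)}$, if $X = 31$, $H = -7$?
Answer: $\frac{153763}{2184} \approx 70.404$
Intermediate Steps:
$u = 21$ ($u = \left(-3\right) \left(-7\right) = 21$)
$s{\left(P \right)} = -2 + \frac{P + \frac{1}{2 P}}{31 + P}$ ($s{\left(P \right)} = -2 + \frac{P + \frac{1}{P + P}}{P + 31} = -2 + \frac{P + \frac{1}{2 P}}{31 + P}$)
$K = 72$
$K + s{\left(u \right)} = 72 + \frac{\frac{1}{2} - 21^{2} - 1302}{21 \left(31 + 21\right)} = 72 + \frac{\frac{1}{2} - 441 - 1302}{21 \cdot 52} = 72 + \frac{1}{21} \cdot \frac{1}{52} \left(\frac{1}{2} - 441 - 1302\right) = 72 + \frac{1}{21} \cdot \frac{1}{52} \left(- \frac{3485}{2}\right) = 72 - \frac{3485}{2184} = \frac{153763}{2184}$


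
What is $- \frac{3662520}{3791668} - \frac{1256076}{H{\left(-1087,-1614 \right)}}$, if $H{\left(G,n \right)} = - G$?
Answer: $- \frac{1191651083502}{1030385779} \approx -1156.5$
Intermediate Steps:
$- \frac{3662520}{3791668} - \frac{1256076}{H{\left(-1087,-1614 \right)}} = - \frac{3662520}{3791668} - \frac{1256076}{\left(-1\right) \left(-1087\right)} = \left(-3662520\right) \frac{1}{3791668} - \frac{1256076}{1087} = - \frac{915630}{947917} - \frac{1256076}{1087} = - \frac{1191651083502}{1030385779}$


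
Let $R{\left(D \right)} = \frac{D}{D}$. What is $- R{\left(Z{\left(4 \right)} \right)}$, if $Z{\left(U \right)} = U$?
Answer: $-1$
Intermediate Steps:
$R{\left(D \right)} = 1$
$- R{\left(Z{\left(4 \right)} \right)} = \left(-1\right) 1 = -1$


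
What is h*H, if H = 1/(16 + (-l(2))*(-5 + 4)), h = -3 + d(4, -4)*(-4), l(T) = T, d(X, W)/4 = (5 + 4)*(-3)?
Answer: 143/6 ≈ 23.833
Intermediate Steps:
d(X, W) = -108 (d(X, W) = 4*((5 + 4)*(-3)) = 4*(9*(-3)) = 4*(-27) = -108)
h = 429 (h = -3 - 108*(-4) = -3 + 432 = 429)
H = 1/18 (H = 1/(16 + (-1*2)*(-5 + 4)) = 1/(16 - 2*(-1)) = 1/(16 + 2) = 1/18 ≈ 0.055556)
h*H = 429*(1/18) = 143/6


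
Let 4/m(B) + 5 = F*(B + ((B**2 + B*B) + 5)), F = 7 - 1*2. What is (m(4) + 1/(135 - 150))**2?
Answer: 49/22500 ≈ 0.0021778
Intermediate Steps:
F = 5 (F = 7 - 2 = 5)
m(B) = 4/(20 + 5*B + 10*B**2) (m(B) = 4/(-5 + 5*(B + ((B**2 + B*B) + 5))) = 4/(-5 + 5*(B + ((B**2 + B**2) + 5))) = 4/(-5 + 5*(B + (2*B**2 + 5))) = 4/(-5 + 5*(B + (5 + 2*B**2))) = 4/(-5 + 5*(5 + B + 2*B**2)) = 4/(-5 + (25 + 5*B + 10*B**2)) = 4/(20 + 5*B + 10*B**2))
(m(4) + 1/(135 - 150))**2 = (4/(5*(4 + 4 + 2*4**2)) + 1/(135 - 150))**2 = (4/(5*(4 + 4 + 2*16)) + 1/(-15))**2 = (4/(5*(4 + 4 + 32)) - 1/15)**2 = ((4/5)/40 - 1/15)**2 = ((4/5)*(1/40) - 1/15)**2 = (1/50 - 1/15)**2 = (-7/150)**2 = 49/22500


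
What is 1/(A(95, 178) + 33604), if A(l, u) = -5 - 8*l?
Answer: 1/32839 ≈ 3.0452e-5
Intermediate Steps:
1/(A(95, 178) + 33604) = 1/((-5 - 8*95) + 33604) = 1/((-5 - 760) + 33604) = 1/(-765 + 33604) = 1/32839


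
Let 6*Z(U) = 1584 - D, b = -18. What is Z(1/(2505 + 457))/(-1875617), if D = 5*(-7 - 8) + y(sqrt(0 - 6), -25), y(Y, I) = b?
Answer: -13/87238 ≈ -0.00014902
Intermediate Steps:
y(Y, I) = -18
D = -93 (D = 5*(-7 - 8) - 18 = 5*(-15) - 18 = -75 - 18 = -93)
Z(U) = 559/2 (Z(U) = (1584 - 1*(-93))/6 = (1584 + 93)/6 = (1/6)*1677 = 559/2)
Z(1/(2505 + 457))/(-1875617) = (559/2)/(-1875617) = (559/2)*(-1/1875617) = -13/87238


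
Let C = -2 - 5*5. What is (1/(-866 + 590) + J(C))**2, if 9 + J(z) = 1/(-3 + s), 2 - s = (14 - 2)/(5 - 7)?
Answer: 147598201/1904400 ≈ 77.504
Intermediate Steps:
s = 8 (s = 2 - (14 - 2)/(5 - 7) = 2 - 12/(-2) = 2 - 12*(-1)/2 = 2 - 1*(-6) = 2 + 6 = 8)
C = -27 (C = -2 - 25 = -27)
J(z) = -44/5 (J(z) = -9 + 1/(-3 + 8) = -9 + 1/5 = -44/5)
(1/(-866 + 590) + J(C))**2 = (1/(-866 + 590) - 44/5)**2 = (1/(-276) - 44/5)**2 = (-1/276 - 44/5)**2 = (-12149/1380)**2 = 147598201/1904400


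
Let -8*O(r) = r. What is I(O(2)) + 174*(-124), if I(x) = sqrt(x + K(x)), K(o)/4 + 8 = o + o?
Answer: -21576 + I*sqrt(137)/2 ≈ -21576.0 + 5.8523*I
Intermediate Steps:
K(o) = -32 + 8*o (K(o) = -32 + 4*(o + o) = -32 + 4*(2*o) = -32 + 8*o)
O(r) = -r/8
I(x) = sqrt(-32 + 9*x) (I(x) = sqrt(x + (-32 + 8*x)) = sqrt(-32 + 9*x))
I(O(2)) + 174*(-124) = sqrt(-32 + 9*(-1/8*2)) + 174*(-124) = sqrt(-32 + 9*(-1/4)) - 21576 = sqrt(-32 - 9/4) - 21576 = sqrt(-137/4) - 21576 = I*sqrt(137)/2 - 21576 = -21576 + I*sqrt(137)/2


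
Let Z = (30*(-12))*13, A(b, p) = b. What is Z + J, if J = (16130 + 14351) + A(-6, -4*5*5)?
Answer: 25795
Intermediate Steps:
J = 30475 (J = (16130 + 14351) - 6 = 30481 - 6 = 30475)
Z = -4680 (Z = -360*13 = -4680)
Z + J = -4680 + 30475 = 25795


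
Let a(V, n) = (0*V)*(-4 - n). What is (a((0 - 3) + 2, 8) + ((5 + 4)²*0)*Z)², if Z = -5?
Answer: 0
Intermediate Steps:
a(V, n) = 0 (a(V, n) = 0*(-4 - n) = 0)
(a((0 - 3) + 2, 8) + ((5 + 4)²*0)*Z)² = (0 + ((5 + 4)²*0)*(-5))² = (0 + (9²*0)*(-5))² = (0 + (81*0)*(-5))² = (0 + 0*(-5))² = (0 + 0)² = 0² = 0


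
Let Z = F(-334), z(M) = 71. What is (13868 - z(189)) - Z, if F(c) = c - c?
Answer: 13797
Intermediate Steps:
F(c) = 0
Z = 0
(13868 - z(189)) - Z = (13868 - 1*71) - 1*0 = (13868 - 71) + 0 = 13797 + 0 = 13797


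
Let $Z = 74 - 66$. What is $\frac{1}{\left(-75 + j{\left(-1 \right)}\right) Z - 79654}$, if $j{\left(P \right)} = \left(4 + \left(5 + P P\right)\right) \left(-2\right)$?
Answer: $- \frac{1}{80414} \approx -1.2436 \cdot 10^{-5}$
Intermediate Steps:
$Z = 8$ ($Z = 74 - 66 = 8$)
$j{\left(P \right)} = -18 - 2 P^{2}$ ($j{\left(P \right)} = \left(4 + \left(5 + P^{2}\right)\right) \left(-2\right) = \left(9 + P^{2}\right) \left(-2\right) = -18 - 2 P^{2}$)
$\frac{1}{\left(-75 + j{\left(-1 \right)}\right) Z - 79654} = \frac{1}{\left(-75 - \left(18 + 2 \left(-1\right)^{2}\right)\right) 8 - 79654} = \frac{1}{\left(-75 - 20\right) 8 - 79654} = \frac{1}{\left(-95\right) 8 - 79654} = \frac{1}{-760 - 79654} = \frac{1}{-80414} = - \frac{1}{80414}$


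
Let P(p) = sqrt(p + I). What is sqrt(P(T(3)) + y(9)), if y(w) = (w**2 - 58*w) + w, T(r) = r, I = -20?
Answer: sqrt(-432 + I*sqrt(17)) ≈ 0.09919 + 20.785*I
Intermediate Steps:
y(w) = w**2 - 57*w
P(p) = sqrt(-20 + p) (P(p) = sqrt(p - 20) = sqrt(-20 + p))
sqrt(P(T(3)) + y(9)) = sqrt(sqrt(-20 + 3) + 9*(-57 + 9)) = sqrt(sqrt(-17) + 9*(-48)) = sqrt(I*sqrt(17) - 432) = sqrt(-432 + I*sqrt(17))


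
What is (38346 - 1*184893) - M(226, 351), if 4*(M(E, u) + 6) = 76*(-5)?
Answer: -146446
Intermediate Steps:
M(E, u) = -101 (M(E, u) = -6 + (76*(-5))/4 = -6 + (1/4)*(-380) = -6 - 95 = -101)
(38346 - 1*184893) - M(226, 351) = (38346 - 1*184893) - 1*(-101) = (38346 - 184893) + 101 = -146547 + 101 = -146446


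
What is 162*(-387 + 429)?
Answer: 6804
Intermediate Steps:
162*(-387 + 429) = 162*42 = 6804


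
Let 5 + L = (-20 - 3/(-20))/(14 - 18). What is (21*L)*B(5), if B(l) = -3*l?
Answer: 189/16 ≈ 11.813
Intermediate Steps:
L = -3/80 (L = -5 + (-20 - 3/(-20))/(14 - 18) = -5 + (-20 - 3*(-1/20))/(-4) = -5 + (-20 + 3/20)*(-¼) = -5 - 397/20*(-¼) = -5 + 397/80 = -3/80 ≈ -0.037500)
(21*L)*B(5) = (21*(-3/80))*(-3*5) = -63/80*(-15) = 189/16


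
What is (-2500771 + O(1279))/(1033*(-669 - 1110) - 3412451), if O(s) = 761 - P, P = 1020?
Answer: 1250515/2625079 ≈ 0.47637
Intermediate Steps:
O(s) = -259 (O(s) = 761 - 1*1020 = 761 - 1020 = -259)
(-2500771 + O(1279))/(1033*(-669 - 1110) - 3412451) = (-2500771 - 259)/(1033*(-669 - 1110) - 3412451) = -2501030/(1033*(-1779) - 3412451) = -2501030/(-1837707 - 3412451) = -2501030/(-5250158) = -2501030*(-1/5250158) = 1250515/2625079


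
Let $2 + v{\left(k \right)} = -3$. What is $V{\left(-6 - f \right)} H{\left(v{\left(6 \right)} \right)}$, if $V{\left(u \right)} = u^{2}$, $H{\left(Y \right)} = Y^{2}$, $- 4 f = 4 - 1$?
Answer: $\frac{11025}{16} \approx 689.06$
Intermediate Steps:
$f = - \frac{3}{4}$ ($f = - \frac{4 - 1}{4} = \left(- \frac{1}{4}\right) 3 = - \frac{3}{4} \approx -0.75$)
$v{\left(k \right)} = -5$ ($v{\left(k \right)} = -2 - 3 = -5$)
$V{\left(-6 - f \right)} H{\left(v{\left(6 \right)} \right)} = \left(-6 - - \frac{3}{4}\right)^{2} \left(-5\right)^{2} = \left(-6 + \frac{3}{4}\right)^{2} \cdot 25 = \left(- \frac{21}{4}\right)^{2} \cdot 25 = \frac{441}{16} \cdot 25 = \frac{11025}{16}$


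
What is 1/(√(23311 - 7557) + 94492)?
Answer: 47246/4464361155 - √15754/8928722310 ≈ 1.0569e-5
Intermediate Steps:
1/(√(23311 - 7557) + 94492) = 1/(√15754 + 94492) = 1/(94492 + √15754)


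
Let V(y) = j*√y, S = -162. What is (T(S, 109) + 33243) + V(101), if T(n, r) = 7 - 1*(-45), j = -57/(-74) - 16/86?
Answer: 33295 + 1859*√101/3182 ≈ 33301.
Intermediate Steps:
j = 1859/3182 (j = -57*(-1/74) - 16*1/86 = 57/74 - 8/43 = 1859/3182 ≈ 0.58422)
V(y) = 1859*√y/3182
T(n, r) = 52 (T(n, r) = 7 + 45 = 52)
(T(S, 109) + 33243) + V(101) = (52 + 33243) + 1859*√101/3182 = 33295 + 1859*√101/3182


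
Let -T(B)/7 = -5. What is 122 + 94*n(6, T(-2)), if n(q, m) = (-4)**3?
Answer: -5894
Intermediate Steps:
T(B) = 35 (T(B) = -7*(-5) = 35)
n(q, m) = -64
122 + 94*n(6, T(-2)) = 122 + 94*(-64) = 122 - 6016 = -5894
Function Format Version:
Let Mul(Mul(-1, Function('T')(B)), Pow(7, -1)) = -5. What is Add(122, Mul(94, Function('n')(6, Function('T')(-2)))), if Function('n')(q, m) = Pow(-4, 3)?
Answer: -5894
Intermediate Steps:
Function('T')(B) = 35 (Function('T')(B) = Mul(-7, -5) = 35)
Function('n')(q, m) = -64
Add(122, Mul(94, Function('n')(6, Function('T')(-2)))) = Add(122, Mul(94, -64)) = Add(122, -6016) = -5894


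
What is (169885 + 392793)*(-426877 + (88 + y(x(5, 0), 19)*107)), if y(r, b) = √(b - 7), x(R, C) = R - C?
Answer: -240144780942 + 120413092*√3 ≈ -2.3994e+11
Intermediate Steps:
y(r, b) = √(-7 + b)
(169885 + 392793)*(-426877 + (88 + y(x(5, 0), 19)*107)) = (169885 + 392793)*(-426877 + (88 + √(-7 + 19)*107)) = 562678*(-426877 + (88 + √12*107)) = 562678*(-426877 + (88 + (2*√3)*107)) = 562678*(-426877 + (88 + 214*√3)) = 562678*(-426789 + 214*√3) = -240144780942 + 120413092*√3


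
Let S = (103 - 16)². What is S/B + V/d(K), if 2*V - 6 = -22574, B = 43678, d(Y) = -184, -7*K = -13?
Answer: 30890953/502297 ≈ 61.499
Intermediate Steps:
K = 13/7 (K = -⅐*(-13) = 13/7 ≈ 1.8571)
S = 7569 (S = 87² = 7569)
V = -11284 (V = 3 + (½)*(-22574) = 3 - 11287 = -11284)
S/B + V/d(K) = 7569/43678 - 11284/(-184) = 7569*(1/43678) - 11284*(-1/184) = 7569/43678 + 2821/46 = 30890953/502297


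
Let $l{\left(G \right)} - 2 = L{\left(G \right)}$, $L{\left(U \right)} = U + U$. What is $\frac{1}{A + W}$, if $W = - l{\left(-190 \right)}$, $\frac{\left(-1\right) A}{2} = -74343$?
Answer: $\frac{1}{149064} \approx 6.7085 \cdot 10^{-6}$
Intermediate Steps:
$L{\left(U \right)} = 2 U$
$A = 148686$ ($A = \left(-2\right) \left(-74343\right) = 148686$)
$l{\left(G \right)} = 2 + 2 G$
$W = 378$ ($W = - (2 + 2 \left(-190\right)) = - (2 - 380) = \left(-1\right) \left(-378\right) = 378$)
$\frac{1}{A + W} = \frac{1}{148686 + 378} = \frac{1}{149064}$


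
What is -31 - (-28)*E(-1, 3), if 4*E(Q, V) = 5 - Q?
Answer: 11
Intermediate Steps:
E(Q, V) = 5/4 - Q/4 (E(Q, V) = (5 - Q)/4 = 5/4 - Q/4)
-31 - (-28)*E(-1, 3) = -31 - (-28)*(5/4 - 1/4*(-1)) = -31 - (-28)*(5/4 + 1/4) = -31 - (-28)*3/2 = -31 - 1*(-42) = -31 + 42 = 11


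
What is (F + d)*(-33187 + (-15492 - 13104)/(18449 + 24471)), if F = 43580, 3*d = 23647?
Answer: -54977775602033/32190 ≈ -1.7079e+9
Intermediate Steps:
d = 23647/3 (d = (⅓)*23647 = 23647/3 ≈ 7882.3)
(F + d)*(-33187 + (-15492 - 13104)/(18449 + 24471)) = (43580 + 23647/3)*(-33187 + (-15492 - 13104)/(18449 + 24471)) = 154387*(-33187 - 28596/42920)/3 = 154387*(-33187 - 28596*1/42920)/3 = 154387*(-33187 - 7149/10730)/3 = (154387/3)*(-356103659/10730) = -54977775602033/32190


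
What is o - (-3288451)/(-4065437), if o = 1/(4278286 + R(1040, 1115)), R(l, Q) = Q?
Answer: -14072596432414/17397635163237 ≈ -0.80888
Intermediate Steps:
o = 1/4279401 (o = 1/(4278286 + 1115) = 1/4279401 ≈ 2.3368e-7)
o - (-3288451)/(-4065437) = 1/4279401 - (-3288451)/(-4065437) = 1/4279401 - (-3288451)*(-1)/4065437 = 1/4279401 - 1*3288451/4065437 = 1/4279401 - 3288451/4065437 = -14072596432414/17397635163237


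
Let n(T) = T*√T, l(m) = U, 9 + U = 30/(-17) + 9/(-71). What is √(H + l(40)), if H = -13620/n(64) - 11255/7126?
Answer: I*√184993668782315498/68808656 ≈ 6.2508*I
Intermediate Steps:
U = -13146/1207 (U = -9 + (30/(-17) + 9/(-71)) = -9 + (30*(-1/17) + 9*(-1/71)) = -9 + (-30/17 - 9/71) = -9 - 2283/1207 = -13146/1207 ≈ -10.891)
l(m) = -13146/1207
n(T) = T^(3/2)
H = -12852335/456064 (H = -13620/(64^(3/2)) - 11255/7126 = -13620/512 - 11255*1/7126 = -13620*1/512 - 11255/7126 = -3405/128 - 11255/7126 = -12852335/456064 ≈ -28.181)
√(H + l(40)) = √(-12852335/456064 - 13146/1207) = √(-21508185689/550469248) = I*√184993668782315498/68808656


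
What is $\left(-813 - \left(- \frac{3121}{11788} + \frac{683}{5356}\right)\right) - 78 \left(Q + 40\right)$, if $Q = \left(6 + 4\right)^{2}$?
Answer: $- \frac{92596527269}{7892066} \approx -11733.0$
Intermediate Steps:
$Q = 100$ ($Q = 10^{2} = 100$)
$\left(-813 - \left(- \frac{3121}{11788} + \frac{683}{5356}\right)\right) - 78 \left(Q + 40\right) = \left(-813 - \left(- \frac{3121}{11788} + \frac{683}{5356}\right)\right) - 78 \left(100 + 40\right) = \left(-813 - - \frac{1083109}{7892066}\right) - 10920 = \left(-813 + \left(\frac{3121}{11788} - \frac{683}{5356}\right)\right) - 10920 = \left(-813 + \frac{1083109}{7892066}\right) - 10920 = - \frac{6415166549}{7892066} - 10920 = - \frac{92596527269}{7892066}$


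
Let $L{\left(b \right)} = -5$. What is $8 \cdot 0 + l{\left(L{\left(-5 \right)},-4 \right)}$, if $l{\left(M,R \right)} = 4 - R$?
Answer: $8$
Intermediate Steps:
$8 \cdot 0 + l{\left(L{\left(-5 \right)},-4 \right)} = 8 \cdot 0 + \left(4 - -4\right) = 0 + \left(4 + 4\right) = 0 + 8 = 8$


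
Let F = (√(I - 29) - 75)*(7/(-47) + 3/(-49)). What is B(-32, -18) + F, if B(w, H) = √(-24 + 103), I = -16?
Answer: 36300/2303 + √79 - 1452*I*√5/2303 ≈ 24.65 - 1.4098*I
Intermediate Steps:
B(w, H) = √79
F = 36300/2303 - 1452*I*√5/2303 (F = (√(-16 - 29) - 75)*(7/(-47) + 3/(-49)) = (√(-45) - 75)*(7*(-1/47) + 3*(-1/49)) = (3*I*√5 - 75)*(-7/47 - 3/49) = (-75 + 3*I*√5)*(-484/2303) = 36300/2303 - 1452*I*√5/2303 ≈ 15.762 - 1.4098*I)
B(-32, -18) + F = √79 + (36300/2303 - 1452*I*√5/2303) = 36300/2303 + √79 - 1452*I*√5/2303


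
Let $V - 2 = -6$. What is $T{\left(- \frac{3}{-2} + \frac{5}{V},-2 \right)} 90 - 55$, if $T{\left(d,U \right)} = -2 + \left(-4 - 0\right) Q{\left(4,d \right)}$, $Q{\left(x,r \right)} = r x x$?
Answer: $-1675$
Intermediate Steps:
$V = -4$ ($V = 2 - 6 = -4$)
$Q{\left(x,r \right)} = r x^{2}$
$T{\left(d,U \right)} = -2 - 64 d$ ($T{\left(d,U \right)} = -2 + \left(-4 - 0\right) d 4^{2} = -2 + \left(-4 + 0\right) d 16 = -2 - 4 \cdot 16 d = -2 - 64 d$)
$T{\left(- \frac{3}{-2} + \frac{5}{V},-2 \right)} 90 - 55 = \left(-2 - 64 \left(- \frac{3}{-2} + \frac{5}{-4}\right)\right) 90 - 55 = \left(-2 - 64 \left(\left(-3\right) \left(- \frac{1}{2}\right) + 5 \left(- \frac{1}{4}\right)\right)\right) 90 - 55 = \left(-2 - 64 \left(\frac{3}{2} - \frac{5}{4}\right)\right) 90 - 55 = \left(-2 - 16\right) 90 - 55 = \left(-18\right) 90 - 55 = -1620 - 55 = -1675$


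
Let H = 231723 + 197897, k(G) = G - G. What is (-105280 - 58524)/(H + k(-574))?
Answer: -40951/107405 ≈ -0.38128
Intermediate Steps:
k(G) = 0
H = 429620
(-105280 - 58524)/(H + k(-574)) = (-105280 - 58524)/(429620 + 0) = -163804/429620 = -163804*1/429620 = -40951/107405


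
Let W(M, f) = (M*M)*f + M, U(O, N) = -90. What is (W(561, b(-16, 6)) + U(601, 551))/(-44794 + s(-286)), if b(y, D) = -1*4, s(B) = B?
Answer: 1258413/45080 ≈ 27.915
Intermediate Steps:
b(y, D) = -4
W(M, f) = M + f*M² (W(M, f) = M²*f + M = f*M² + M = M + f*M²)
(W(561, b(-16, 6)) + U(601, 551))/(-44794 + s(-286)) = (561*(1 + 561*(-4)) - 90)/(-44794 - 286) = (561*(1 - 2244) - 90)/(-45080) = (561*(-2243) - 90)*(-1/45080) = (-1258323 - 90)*(-1/45080) = -1258413*(-1/45080) = 1258413/45080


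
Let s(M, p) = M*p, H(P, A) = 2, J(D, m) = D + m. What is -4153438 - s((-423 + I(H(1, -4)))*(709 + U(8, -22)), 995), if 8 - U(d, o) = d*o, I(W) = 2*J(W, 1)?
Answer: 366365657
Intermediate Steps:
I(W) = 2 + 2*W (I(W) = 2*(W + 1) = 2*(1 + W) = 2 + 2*W)
U(d, o) = 8 - d*o
-4153438 - s((-423 + I(H(1, -4)))*(709 + U(8, -22)), 995) = -4153438 - (-423 + (2 + 2*2))*(709 + (8 - 1*8*(-22)))*995 = -4153438 - (-423 + (2 + 4))*(709 + (8 + 176))*995 = -4153438 - (-423 + 6)*(709 + 184)*995 = -4153438 - (-417*893)*995 = -4153438 - (-372381)*995 = -4153438 - 1*(-370519095) = -4153438 + 370519095 = 366365657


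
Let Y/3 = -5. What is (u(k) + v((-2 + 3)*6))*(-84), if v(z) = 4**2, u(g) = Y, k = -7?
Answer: -84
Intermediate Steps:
Y = -15 (Y = 3*(-5) = -15)
u(g) = -15
v(z) = 16
(u(k) + v((-2 + 3)*6))*(-84) = (-15 + 16)*(-84) = 1*(-84) = -84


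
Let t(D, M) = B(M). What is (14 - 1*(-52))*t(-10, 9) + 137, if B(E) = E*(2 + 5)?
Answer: 4295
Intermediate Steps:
B(E) = 7*E (B(E) = E*7 = 7*E)
t(D, M) = 7*M
(14 - 1*(-52))*t(-10, 9) + 137 = (14 - 1*(-52))*(7*9) + 137 = (14 + 52)*63 + 137 = 66*63 + 137 = 4158 + 137 = 4295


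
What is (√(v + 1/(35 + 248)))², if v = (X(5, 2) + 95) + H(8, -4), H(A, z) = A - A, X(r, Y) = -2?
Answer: 26320/283 ≈ 93.004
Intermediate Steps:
H(A, z) = 0
v = 93 (v = (-2 + 95) + 0 = 93 + 0 = 93)
(√(v + 1/(35 + 248)))² = (√(93 + 1/(35 + 248)))² = (√(93 + 1/283))² = (√(26320/283))² = (4*√465535/283)² = 26320/283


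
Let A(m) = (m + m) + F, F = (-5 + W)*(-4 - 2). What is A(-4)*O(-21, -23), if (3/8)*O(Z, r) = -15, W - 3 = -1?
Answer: -400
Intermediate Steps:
W = 2 (W = 3 - 1 = 2)
O(Z, r) = -40 (O(Z, r) = (8/3)*(-15) = -40)
F = 18 (F = (-5 + 2)*(-4 - 2) = -3*(-6) = 18)
A(m) = 18 + 2*m (A(m) = (m + m) + 18 = 2*m + 18 = 18 + 2*m)
A(-4)*O(-21, -23) = (18 + 2*(-4))*(-40) = (18 - 8)*(-40) = 10*(-40) = -400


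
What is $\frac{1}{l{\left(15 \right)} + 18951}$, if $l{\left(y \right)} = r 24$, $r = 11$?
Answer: $\frac{1}{19215} \approx 5.2043 \cdot 10^{-5}$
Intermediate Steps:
$l{\left(y \right)} = 264$ ($l{\left(y \right)} = 11 \cdot 24 = 264$)
$\frac{1}{l{\left(15 \right)} + 18951} = \frac{1}{264 + 18951} = \frac{1}{19215}$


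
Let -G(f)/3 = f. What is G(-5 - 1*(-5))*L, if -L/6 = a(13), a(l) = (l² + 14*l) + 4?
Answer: 0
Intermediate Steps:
G(f) = -3*f
a(l) = 4 + l² + 14*l
L = -2130 (L = -6*(4 + 13² + 14*13) = -6*(4 + 169 + 182) = -6*355 = -2130)
G(-5 - 1*(-5))*L = -3*(-5 - 1*(-5))*(-2130) = -3*(-5 + 5)*(-2130) = -3*0*(-2130) = 0*(-2130) = 0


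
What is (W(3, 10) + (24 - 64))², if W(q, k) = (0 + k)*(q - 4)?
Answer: 2500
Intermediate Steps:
W(q, k) = k*(-4 + q)
(W(3, 10) + (24 - 64))² = (10*(-4 + 3) + (24 - 64))² = (10*(-1) - 40)² = (-10 - 40)² = (-50)² = 2500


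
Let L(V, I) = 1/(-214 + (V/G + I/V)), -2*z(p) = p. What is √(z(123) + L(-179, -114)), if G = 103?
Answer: I*√3869307772534410/7931634 ≈ 7.8425*I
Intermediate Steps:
z(p) = -p/2
L(V, I) = 1/(-214 + V/103 + I/V) (L(V, I) = 1/(-214 + (V/103 + I/V)) = 1/(-214 + V/103 + I/V))
√(z(123) + L(-179, -114)) = √(-½*123 + 103*(-179)/((-179)² - 22042*(-179) + 103*(-114))) = √(-123/2 + 103*(-179)/(32041 + 3945518 - 11742)) = √(-123/2 + 103*(-179)/3965817) = √(-123/2 + 103*(-179)*(1/3965817)) = √(-123/2 - 18437/3965817) = √(-487832365/7931634) = I*√3869307772534410/7931634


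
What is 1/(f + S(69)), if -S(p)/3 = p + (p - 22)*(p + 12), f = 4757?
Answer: -1/6871 ≈ -0.00014554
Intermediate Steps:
S(p) = -3*p - 3*(-22 + p)*(12 + p) (S(p) = -3*(p + (p - 22)*(p + 12)) = -3*(p + (-22 + p)*(12 + p)) = -3*p - 3*(-22 + p)*(12 + p))
1/(f + S(69)) = 1/(4757 + (792 - 3*69² + 27*69)) = 1/(4757 + (792 - 3*4761 + 1863)) = 1/(4757 + (792 - 14283 + 1863)) = 1/(4757 - 11628) = 1/(-6871) = -1/6871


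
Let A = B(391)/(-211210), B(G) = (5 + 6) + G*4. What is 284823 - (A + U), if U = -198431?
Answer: 20413615783/42242 ≈ 4.8325e+5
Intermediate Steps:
B(G) = 11 + 4*G
A = -315/42242 (A = (11 + 4*391)/(-211210) = (11 + 1564)*(-1/211210) = 1575*(-1/211210) = -315/42242 ≈ -0.0074570)
284823 - (A + U) = 284823 - (-315/42242 - 198431) = 284823 - 1*(-8382122617/42242) = 284823 + 8382122617/42242 = 20413615783/42242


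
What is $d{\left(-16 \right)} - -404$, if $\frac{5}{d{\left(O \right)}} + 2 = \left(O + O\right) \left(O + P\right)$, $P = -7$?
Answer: $\frac{296541}{734} \approx 404.01$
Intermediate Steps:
$d{\left(O \right)} = \frac{5}{-2 + 2 O \left(-7 + O\right)}$ ($d{\left(O \right)} = \frac{5}{-2 + \left(O + O\right) \left(O - 7\right)} = \frac{5}{-2 + 2 O \left(-7 + O\right)}$)
$d{\left(-16 \right)} - -404 = \frac{5}{2 \left(-1 + \left(-16\right)^{2} - -112\right)} - -404 = \frac{5}{2 \left(-1 + 256 + 112\right)} + 404 = \frac{5}{2 \cdot 367} + 404 = \frac{5}{2} \cdot \frac{1}{367} + 404 = \frac{5}{734} + 404 = \frac{296541}{734}$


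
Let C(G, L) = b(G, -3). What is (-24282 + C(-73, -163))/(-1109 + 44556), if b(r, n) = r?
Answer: -24355/43447 ≈ -0.56057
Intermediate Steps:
C(G, L) = G
(-24282 + C(-73, -163))/(-1109 + 44556) = (-24282 - 73)/(-1109 + 44556) = -24355/43447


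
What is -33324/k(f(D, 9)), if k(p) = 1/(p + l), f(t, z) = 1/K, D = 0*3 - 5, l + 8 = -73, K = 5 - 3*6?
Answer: 35123496/13 ≈ 2.7018e+6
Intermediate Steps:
K = -13 (K = 5 - 18 = -13)
l = -81 (l = -8 - 73 = -81)
D = -5 (D = 0 - 5 = -5)
f(t, z) = -1/13 (f(t, z) = 1/(-13) = -1/13)
k(p) = 1/(-81 + p) (k(p) = 1/(p - 81) = 1/(-81 + p))
-33324/k(f(D, 9)) = -33324/(1/(-81 - 1/13)) = -33324/(1/(-1054/13)) = -33324/(-13/1054) = -33324*(-1054/13) = 35123496/13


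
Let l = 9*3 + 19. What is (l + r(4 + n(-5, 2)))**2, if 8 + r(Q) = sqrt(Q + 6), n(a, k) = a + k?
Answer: (38 + sqrt(7))**2 ≈ 1652.1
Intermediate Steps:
r(Q) = -8 + sqrt(6 + Q) (r(Q) = -8 + sqrt(Q + 6) = -8 + sqrt(6 + Q))
l = 46 (l = 27 + 19 = 46)
(l + r(4 + n(-5, 2)))**2 = (46 + (-8 + sqrt(6 + (4 + (-5 + 2)))))**2 = (46 + (-8 + sqrt(6 + (4 - 3))))**2 = (46 + (-8 + sqrt(6 + 1)))**2 = (46 + (-8 + sqrt(7)))**2 = (38 + sqrt(7))**2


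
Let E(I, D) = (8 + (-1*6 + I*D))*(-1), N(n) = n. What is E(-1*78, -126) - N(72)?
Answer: -9902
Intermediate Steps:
E(I, D) = -2 - D*I (E(I, D) = (8 + (-6 + D*I))*(-1) = (2 + D*I)*(-1) = -2 - D*I)
E(-1*78, -126) - N(72) = (-2 - 1*(-126)*(-1*78)) - 1*72 = (-2 - 1*(-126)*(-78)) - 72 = (-2 - 9828) - 72 = -9830 - 72 = -9902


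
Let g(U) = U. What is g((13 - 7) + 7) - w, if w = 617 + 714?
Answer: -1318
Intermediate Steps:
w = 1331
g((13 - 7) + 7) - w = ((13 - 7) + 7) - 1*1331 = (6 + 7) - 1331 = 13 - 1331 = -1318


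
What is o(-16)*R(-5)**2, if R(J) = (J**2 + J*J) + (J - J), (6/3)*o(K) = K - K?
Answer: 0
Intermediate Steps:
o(K) = 0 (o(K) = (K - K)/2 = (1/2)*0 = 0)
R(J) = 2*J**2 (R(J) = (J**2 + J**2) + 0 = 2*J**2 + 0 = 2*J**2)
o(-16)*R(-5)**2 = 0*(2*(-5)**2)**2 = 0*(2*25)**2 = 0*50**2 = 0*2500 = 0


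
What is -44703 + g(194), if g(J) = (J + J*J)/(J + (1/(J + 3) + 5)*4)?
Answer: -312885896/7027 ≈ -44526.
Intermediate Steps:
g(J) = (J + J**2)/(20 + J + 4/(3 + J)) (g(J) = (J + J**2)/(J + (1/(3 + J) + 5)*4) = (J + J**2)/(J + (5 + 1/(3 + J))*4) = (J + J**2)/(J + (20 + 4/(3 + J))) = (J + J**2)/(20 + J + 4/(3 + J)))
-44703 + g(194) = -44703 + 194*(3 + 194**2 + 4*194)/(64 + 194**2 + 23*194) = -44703 + 194*(3 + 37636 + 776)/(64 + 37636 + 4462) = -44703 + 194*38415/42162 = -44703 + 194*(1/42162)*38415 = -44703 + 1242085/7027 = -312885896/7027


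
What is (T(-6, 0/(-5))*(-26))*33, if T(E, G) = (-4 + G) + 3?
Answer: 858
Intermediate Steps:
T(E, G) = -1 + G
(T(-6, 0/(-5))*(-26))*33 = ((-1 + 0/(-5))*(-26))*33 = ((-1 + 0*(-⅕))*(-26))*33 = ((-1 + 0)*(-26))*33 = -1*(-26)*33 = 26*33 = 858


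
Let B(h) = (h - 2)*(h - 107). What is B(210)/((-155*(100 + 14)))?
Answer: -10712/8835 ≈ -1.2125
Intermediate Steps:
B(h) = (-107 + h)*(-2 + h) (B(h) = (-2 + h)*(-107 + h) = (-107 + h)*(-2 + h))
B(210)/((-155*(100 + 14))) = (214 + 210**2 - 109*210)/((-155*(100 + 14))) = (214 + 44100 - 22890)/((-155*114)) = 21424/(-17670) = 21424*(-1/17670) = -10712/8835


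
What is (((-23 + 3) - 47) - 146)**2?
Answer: 45369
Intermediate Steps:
(((-23 + 3) - 47) - 146)**2 = ((-20 - 47) - 146)**2 = (-67 - 146)**2 = (-213)**2 = 45369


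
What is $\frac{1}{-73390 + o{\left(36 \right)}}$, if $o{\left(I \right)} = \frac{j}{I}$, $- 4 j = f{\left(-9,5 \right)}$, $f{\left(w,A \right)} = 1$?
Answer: $- \frac{144}{10568161} \approx -1.3626 \cdot 10^{-5}$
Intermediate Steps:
$j = - \frac{1}{4}$ ($j = \left(- \frac{1}{4}\right) 1 = - \frac{1}{4} \approx -0.25$)
$o{\left(I \right)} = - \frac{1}{4 I}$
$\frac{1}{-73390 + o{\left(36 \right)}} = \frac{1}{-73390 - \frac{1}{4 \cdot 36}} = \frac{1}{-73390 - \frac{1}{144}} = \frac{1}{- \frac{10568161}{144}} = - \frac{144}{10568161}$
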